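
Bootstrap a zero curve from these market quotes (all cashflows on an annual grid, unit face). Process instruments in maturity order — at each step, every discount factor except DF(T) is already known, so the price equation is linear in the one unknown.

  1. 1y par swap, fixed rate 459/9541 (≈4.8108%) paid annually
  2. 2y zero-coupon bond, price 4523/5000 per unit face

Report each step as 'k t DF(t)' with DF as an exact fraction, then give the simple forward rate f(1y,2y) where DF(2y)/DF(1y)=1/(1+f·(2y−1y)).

step 1 [1y] swap r/1=459/9541: DF=(1 − 459/9541·(0))/(1+459/9541) = 9541/10000 ≈ 0.954100
step 2 [2y] zero: DF = P = 4523/5000 ≈ 0.904600

1 1 9541/10000
2 2 4523/5000
f(1y,2y) = ((9541/10000)/(4523/5000) − 1)/(1) = 495/9046 ≈ 5.4720%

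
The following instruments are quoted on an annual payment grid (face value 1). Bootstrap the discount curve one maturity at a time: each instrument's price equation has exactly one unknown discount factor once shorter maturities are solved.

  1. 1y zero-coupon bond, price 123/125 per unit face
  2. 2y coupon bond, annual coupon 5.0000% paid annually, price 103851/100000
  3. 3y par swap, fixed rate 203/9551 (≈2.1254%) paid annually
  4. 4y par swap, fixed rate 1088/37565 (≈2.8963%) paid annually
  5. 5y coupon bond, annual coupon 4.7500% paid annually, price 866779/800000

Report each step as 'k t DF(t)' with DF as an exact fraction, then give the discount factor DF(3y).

1 1 123/125
2 2 4711/5000
3 3 9391/10000
4 4 557/625
5 5 108/125
DF(3y) = 9391/10000 ≈ 0.939100

step 1 [1y] zero: DF = P = 123/125 ≈ 0.984000
step 2 [2y] bond c/1=1/20: DF=(103851/100000 − 1/20·(0.984000))/(1+1/20) = 4711/5000 ≈ 0.942200
step 3 [3y] swap r/1=203/9551: DF=(1 − 203/9551·(0.984000+0.942200))/(1+203/9551) = 9391/10000 ≈ 0.939100
step 4 [4y] swap r/1=1088/37565: DF=(1 − 1088/37565·(0.984000+0.942200+0.939100))/(1+1088/37565) = 557/625 ≈ 0.891200
step 5 [5y] bond c/1=19/400: DF=(866779/800000 − 19/400·(0.984000+0.942200+0.939100+0.891200))/(1+19/400) = 108/125 ≈ 0.864000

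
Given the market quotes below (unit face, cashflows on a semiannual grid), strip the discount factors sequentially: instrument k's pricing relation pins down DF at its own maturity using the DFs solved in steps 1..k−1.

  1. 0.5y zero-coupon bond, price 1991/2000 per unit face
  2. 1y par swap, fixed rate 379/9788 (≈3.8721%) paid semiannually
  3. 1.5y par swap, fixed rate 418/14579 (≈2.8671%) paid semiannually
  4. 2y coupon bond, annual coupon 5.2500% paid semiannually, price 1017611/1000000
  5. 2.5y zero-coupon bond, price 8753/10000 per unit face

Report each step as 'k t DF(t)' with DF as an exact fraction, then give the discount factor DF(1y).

1 1/2 1991/2000
2 1 9621/10000
3 3/2 4791/5000
4 2 917/1000
5 5/2 8753/10000
DF(1y) = 9621/10000 ≈ 0.962100

step 1 [0.5y] zero: DF = P = 1991/2000 ≈ 0.995500
step 2 [1y] swap r/2=379/19576: DF=(1 − 379/19576·(0.995500))/(1+379/19576) = 9621/10000 ≈ 0.962100
step 3 [1.5y] swap r/2=209/14579: DF=(1 − 209/14579·(0.995500+0.962100))/(1+209/14579) = 4791/5000 ≈ 0.958200
step 4 [2y] bond c/2=21/800: DF=(1017611/1000000 − 21/800·(0.995500+0.962100+0.958200))/(1+21/800) = 917/1000 ≈ 0.917000
step 5 [2.5y] zero: DF = P = 8753/10000 ≈ 0.875300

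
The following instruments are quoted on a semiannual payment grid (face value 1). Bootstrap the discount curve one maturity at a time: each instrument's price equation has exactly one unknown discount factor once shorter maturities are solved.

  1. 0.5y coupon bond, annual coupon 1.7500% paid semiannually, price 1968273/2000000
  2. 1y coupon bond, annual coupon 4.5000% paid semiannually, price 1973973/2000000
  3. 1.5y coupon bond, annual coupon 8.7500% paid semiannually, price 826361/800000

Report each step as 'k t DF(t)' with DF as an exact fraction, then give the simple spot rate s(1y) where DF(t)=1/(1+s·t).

1 1/2 2439/2500
2 1 4719/5000
3 3/2 2273/2500
s(1y) = (1/(4719/5000) − 1)/(1) = 281/4719 ≈ 5.9547%

step 1 [0.5y] bond c/2=7/800: DF=(1968273/2000000 − 7/800·(0))/(1+7/800) = 2439/2500 ≈ 0.975600
step 2 [1y] bond c/2=9/400: DF=(1973973/2000000 − 9/400·(0.975600))/(1+9/400) = 4719/5000 ≈ 0.943800
step 3 [1.5y] bond c/2=7/160: DF=(826361/800000 − 7/160·(0.975600+0.943800))/(1+7/160) = 2273/2500 ≈ 0.909200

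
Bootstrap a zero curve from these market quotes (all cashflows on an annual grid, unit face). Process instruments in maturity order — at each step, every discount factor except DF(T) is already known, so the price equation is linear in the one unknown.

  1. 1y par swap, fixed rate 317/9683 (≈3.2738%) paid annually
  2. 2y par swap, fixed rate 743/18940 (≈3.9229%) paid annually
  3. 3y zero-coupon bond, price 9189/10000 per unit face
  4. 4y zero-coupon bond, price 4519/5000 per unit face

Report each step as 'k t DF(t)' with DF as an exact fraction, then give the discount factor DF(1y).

step 1 [1y] swap r/1=317/9683: DF=(1 − 317/9683·(0))/(1+317/9683) = 9683/10000 ≈ 0.968300
step 2 [2y] swap r/1=743/18940: DF=(1 − 743/18940·(0.968300))/(1+743/18940) = 9257/10000 ≈ 0.925700
step 3 [3y] zero: DF = P = 9189/10000 ≈ 0.918900
step 4 [4y] zero: DF = P = 4519/5000 ≈ 0.903800

1 1 9683/10000
2 2 9257/10000
3 3 9189/10000
4 4 4519/5000
DF(1y) = 9683/10000 ≈ 0.968300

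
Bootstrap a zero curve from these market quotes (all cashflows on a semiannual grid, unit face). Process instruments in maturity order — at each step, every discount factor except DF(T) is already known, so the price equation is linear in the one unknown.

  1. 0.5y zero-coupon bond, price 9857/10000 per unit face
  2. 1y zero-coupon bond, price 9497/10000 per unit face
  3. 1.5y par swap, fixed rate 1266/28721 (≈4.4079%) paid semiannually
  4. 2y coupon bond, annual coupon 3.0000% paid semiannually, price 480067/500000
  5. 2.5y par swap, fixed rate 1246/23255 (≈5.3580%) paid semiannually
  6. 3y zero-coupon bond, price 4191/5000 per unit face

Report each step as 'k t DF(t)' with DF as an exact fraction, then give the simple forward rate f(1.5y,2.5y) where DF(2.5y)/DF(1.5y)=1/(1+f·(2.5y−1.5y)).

step 1 [0.5y] zero: DF = P = 9857/10000 ≈ 0.985700
step 2 [1y] zero: DF = P = 9497/10000 ≈ 0.949700
step 3 [1.5y] swap r/2=633/28721: DF=(1 − 633/28721·(0.985700+0.949700))/(1+633/28721) = 9367/10000 ≈ 0.936700
step 4 [2y] bond c/2=3/200: DF=(480067/500000 − 3/200·(0.985700+0.949700+0.936700))/(1+3/200) = 1807/2000 ≈ 0.903500
step 5 [2.5y] swap r/2=623/23255: DF=(1 − 623/23255·(0.985700+0.949700+0.936700+0.903500))/(1+623/23255) = 4377/5000 ≈ 0.875400
step 6 [3y] zero: DF = P = 4191/5000 ≈ 0.838200

1 1/2 9857/10000
2 1 9497/10000
3 3/2 9367/10000
4 2 1807/2000
5 5/2 4377/5000
6 3 4191/5000
f(1.5y,2.5y) = ((9367/10000)/(4377/5000) − 1)/(1) = 613/8754 ≈ 7.0025%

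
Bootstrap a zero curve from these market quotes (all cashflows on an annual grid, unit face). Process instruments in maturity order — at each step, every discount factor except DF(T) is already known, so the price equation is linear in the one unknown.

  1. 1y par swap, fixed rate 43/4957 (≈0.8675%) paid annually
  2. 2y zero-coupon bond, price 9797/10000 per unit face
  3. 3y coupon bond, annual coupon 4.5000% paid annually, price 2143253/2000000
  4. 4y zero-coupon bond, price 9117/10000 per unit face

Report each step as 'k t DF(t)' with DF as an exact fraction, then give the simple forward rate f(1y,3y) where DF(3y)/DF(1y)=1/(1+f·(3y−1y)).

step 1 [1y] swap r/1=43/4957: DF=(1 − 43/4957·(0))/(1+43/4957) = 4957/5000 ≈ 0.991400
step 2 [2y] zero: DF = P = 9797/10000 ≈ 0.979700
step 3 [3y] bond c/1=9/200: DF=(2143253/2000000 − 9/200·(0.991400+0.979700))/(1+9/200) = 4703/5000 ≈ 0.940600
step 4 [4y] zero: DF = P = 9117/10000 ≈ 0.911700

1 1 4957/5000
2 2 9797/10000
3 3 4703/5000
4 4 9117/10000
f(1y,3y) = ((4957/5000)/(4703/5000) − 1)/(2) = 127/4703 ≈ 2.7004%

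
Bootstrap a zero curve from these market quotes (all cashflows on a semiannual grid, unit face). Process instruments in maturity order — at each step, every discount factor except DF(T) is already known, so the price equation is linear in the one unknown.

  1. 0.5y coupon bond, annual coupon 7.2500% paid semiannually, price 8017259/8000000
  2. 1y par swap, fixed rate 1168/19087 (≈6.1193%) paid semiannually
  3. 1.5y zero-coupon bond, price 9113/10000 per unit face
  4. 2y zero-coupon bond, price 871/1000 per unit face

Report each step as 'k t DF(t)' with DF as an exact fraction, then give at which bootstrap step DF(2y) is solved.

step 1 [0.5y] bond c/2=29/800: DF=(8017259/8000000 − 29/800·(0))/(1+29/800) = 9671/10000 ≈ 0.967100
step 2 [1y] swap r/2=584/19087: DF=(1 − 584/19087·(0.967100))/(1+584/19087) = 1177/1250 ≈ 0.941600
step 3 [1.5y] zero: DF = P = 9113/10000 ≈ 0.911300
step 4 [2y] zero: DF = P = 871/1000 ≈ 0.871000

1 1/2 9671/10000
2 1 1177/1250
3 3/2 9113/10000
4 2 871/1000
DF(2y) is solved at step 4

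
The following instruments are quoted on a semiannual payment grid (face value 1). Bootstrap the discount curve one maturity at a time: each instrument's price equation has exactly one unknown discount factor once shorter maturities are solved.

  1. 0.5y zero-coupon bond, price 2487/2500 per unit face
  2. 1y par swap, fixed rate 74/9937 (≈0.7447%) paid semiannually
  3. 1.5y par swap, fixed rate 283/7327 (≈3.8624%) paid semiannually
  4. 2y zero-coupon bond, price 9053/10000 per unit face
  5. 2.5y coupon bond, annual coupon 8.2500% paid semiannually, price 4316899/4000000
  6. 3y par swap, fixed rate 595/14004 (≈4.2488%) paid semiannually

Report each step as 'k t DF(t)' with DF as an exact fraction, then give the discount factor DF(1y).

step 1 [0.5y] zero: DF = P = 2487/2500 ≈ 0.994800
step 2 [1y] swap r/2=37/9937: DF=(1 − 37/9937·(0.994800))/(1+37/9937) = 4963/5000 ≈ 0.992600
step 3 [1.5y] swap r/2=283/14654: DF=(1 − 283/14654·(0.994800+0.992600))/(1+283/14654) = 4717/5000 ≈ 0.943400
step 4 [2y] zero: DF = P = 9053/10000 ≈ 0.905300
step 5 [2.5y] bond c/2=33/800: DF=(4316899/4000000 − 33/800·(0.994800+0.992600+0.943400+0.905300))/(1+33/800) = 1769/2000 ≈ 0.884500
step 6 [3y] swap r/2=595/28008: DF=(1 − 595/28008·(0.994800+0.992600+0.943400+0.905300+0.884500))/(1+595/28008) = 881/1000 ≈ 0.881000

1 1/2 2487/2500
2 1 4963/5000
3 3/2 4717/5000
4 2 9053/10000
5 5/2 1769/2000
6 3 881/1000
DF(1y) = 4963/5000 ≈ 0.992600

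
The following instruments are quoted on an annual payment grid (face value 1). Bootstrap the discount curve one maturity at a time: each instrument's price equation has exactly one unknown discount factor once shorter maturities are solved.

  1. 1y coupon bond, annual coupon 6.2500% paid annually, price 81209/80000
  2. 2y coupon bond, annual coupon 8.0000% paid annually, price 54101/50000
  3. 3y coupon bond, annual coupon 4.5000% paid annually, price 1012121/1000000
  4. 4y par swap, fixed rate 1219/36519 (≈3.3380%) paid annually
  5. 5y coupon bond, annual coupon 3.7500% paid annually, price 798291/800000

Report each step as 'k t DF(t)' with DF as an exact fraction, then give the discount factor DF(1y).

step 1 [1y] bond c/1=1/16: DF=(81209/80000 − 1/16·(0))/(1+1/16) = 4777/5000 ≈ 0.955400
step 2 [2y] bond c/1=2/25: DF=(54101/50000 − 2/25·(0.955400))/(1+2/25) = 9311/10000 ≈ 0.931100
step 3 [3y] bond c/1=9/200: DF=(1012121/1000000 − 9/200·(0.955400+0.931100))/(1+9/200) = 8873/10000 ≈ 0.887300
step 4 [4y] swap r/1=1219/36519: DF=(1 − 1219/36519·(0.955400+0.931100+0.887300))/(1+1219/36519) = 8781/10000 ≈ 0.878100
step 5 [5y] bond c/1=3/80: DF=(798291/800000 − 3/80·(0.955400+0.931100+0.887300+0.878100))/(1+3/80) = 4149/5000 ≈ 0.829800

1 1 4777/5000
2 2 9311/10000
3 3 8873/10000
4 4 8781/10000
5 5 4149/5000
DF(1y) = 4777/5000 ≈ 0.955400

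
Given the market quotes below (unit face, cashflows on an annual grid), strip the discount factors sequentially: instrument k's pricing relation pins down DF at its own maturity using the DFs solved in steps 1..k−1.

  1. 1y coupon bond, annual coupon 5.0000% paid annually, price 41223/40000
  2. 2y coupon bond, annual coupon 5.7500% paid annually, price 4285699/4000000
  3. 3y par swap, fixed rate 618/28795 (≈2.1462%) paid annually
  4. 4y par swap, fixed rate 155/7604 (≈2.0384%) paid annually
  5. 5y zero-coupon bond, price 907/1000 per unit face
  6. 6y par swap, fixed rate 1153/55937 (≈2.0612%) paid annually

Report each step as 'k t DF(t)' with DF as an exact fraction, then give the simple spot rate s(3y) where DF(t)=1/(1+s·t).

step 1 [1y] bond c/1=1/20: DF=(41223/40000 − 1/20·(0))/(1+1/20) = 1963/2000 ≈ 0.981500
step 2 [2y] bond c/1=23/400: DF=(4285699/4000000 − 23/400·(0.981500))/(1+23/400) = 4799/5000 ≈ 0.959800
step 3 [3y] swap r/1=618/28795: DF=(1 − 618/28795·(0.981500+0.959800))/(1+618/28795) = 4691/5000 ≈ 0.938200
step 4 [4y] swap r/1=155/7604: DF=(1 − 155/7604·(0.981500+0.959800+0.938200))/(1+155/7604) = 369/400 ≈ 0.922500
step 5 [5y] zero: DF = P = 907/1000 ≈ 0.907000
step 6 [6y] swap r/1=1153/55937: DF=(1 − 1153/55937·(0.981500+0.959800+0.938200+0.922500+0.907000))/(1+1153/55937) = 8847/10000 ≈ 0.884700

1 1 1963/2000
2 2 4799/5000
3 3 4691/5000
4 4 369/400
5 5 907/1000
6 6 8847/10000
s(3y) = (1/(4691/5000) − 1)/(3) = 103/4691 ≈ 2.1957%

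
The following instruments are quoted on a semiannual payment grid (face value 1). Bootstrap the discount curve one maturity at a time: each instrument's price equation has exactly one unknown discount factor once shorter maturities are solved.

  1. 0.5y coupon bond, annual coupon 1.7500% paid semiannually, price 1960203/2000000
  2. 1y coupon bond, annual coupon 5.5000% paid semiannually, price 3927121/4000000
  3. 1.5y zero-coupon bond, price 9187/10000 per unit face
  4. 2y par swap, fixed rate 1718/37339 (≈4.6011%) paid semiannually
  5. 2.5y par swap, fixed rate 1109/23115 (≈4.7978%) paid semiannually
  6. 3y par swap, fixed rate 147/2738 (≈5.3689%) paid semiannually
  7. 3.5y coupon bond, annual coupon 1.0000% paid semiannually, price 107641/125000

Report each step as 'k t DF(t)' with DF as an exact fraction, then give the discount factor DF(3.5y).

step 1 [0.5y] bond c/2=7/800: DF=(1960203/2000000 − 7/800·(0))/(1+7/800) = 2429/2500 ≈ 0.971600
step 2 [1y] bond c/2=11/400: DF=(3927121/4000000 − 11/400·(0.971600))/(1+11/400) = 1859/2000 ≈ 0.929500
step 3 [1.5y] zero: DF = P = 9187/10000 ≈ 0.918700
step 4 [2y] swap r/2=859/37339: DF=(1 − 859/37339·(0.971600+0.929500+0.918700))/(1+859/37339) = 9141/10000 ≈ 0.914100
step 5 [2.5y] swap r/2=1109/46230: DF=(1 − 1109/46230·(0.971600+0.929500+0.918700+0.914100))/(1+1109/46230) = 8891/10000 ≈ 0.889100
step 6 [3y] swap r/2=147/5476: DF=(1 − 147/5476·(0.971600+0.929500+0.918700+0.914100+0.889100))/(1+147/5476) = 853/1000 ≈ 0.853000
step 7 [3.5y] bond c/2=1/200: DF=(107641/125000 − 1/200·(0.971600+0.929500+0.918700+0.914100+0.889100+0.853000))/(1+1/200) = 1037/1250 ≈ 0.829600

1 1/2 2429/2500
2 1 1859/2000
3 3/2 9187/10000
4 2 9141/10000
5 5/2 8891/10000
6 3 853/1000
7 7/2 1037/1250
DF(3.5y) = 1037/1250 ≈ 0.829600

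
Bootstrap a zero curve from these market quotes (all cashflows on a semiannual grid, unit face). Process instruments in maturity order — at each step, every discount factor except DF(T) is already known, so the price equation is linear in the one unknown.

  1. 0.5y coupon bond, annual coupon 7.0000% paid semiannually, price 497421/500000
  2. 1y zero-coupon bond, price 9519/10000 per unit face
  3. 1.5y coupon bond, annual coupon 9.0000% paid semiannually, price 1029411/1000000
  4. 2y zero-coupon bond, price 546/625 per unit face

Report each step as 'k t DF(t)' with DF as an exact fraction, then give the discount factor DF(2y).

1 1/2 2403/2500
2 1 9519/10000
3 3/2 9027/10000
4 2 546/625
DF(2y) = 546/625 ≈ 0.873600

step 1 [0.5y] bond c/2=7/200: DF=(497421/500000 − 7/200·(0))/(1+7/200) = 2403/2500 ≈ 0.961200
step 2 [1y] zero: DF = P = 9519/10000 ≈ 0.951900
step 3 [1.5y] bond c/2=9/200: DF=(1029411/1000000 − 9/200·(0.961200+0.951900))/(1+9/200) = 9027/10000 ≈ 0.902700
step 4 [2y] zero: DF = P = 546/625 ≈ 0.873600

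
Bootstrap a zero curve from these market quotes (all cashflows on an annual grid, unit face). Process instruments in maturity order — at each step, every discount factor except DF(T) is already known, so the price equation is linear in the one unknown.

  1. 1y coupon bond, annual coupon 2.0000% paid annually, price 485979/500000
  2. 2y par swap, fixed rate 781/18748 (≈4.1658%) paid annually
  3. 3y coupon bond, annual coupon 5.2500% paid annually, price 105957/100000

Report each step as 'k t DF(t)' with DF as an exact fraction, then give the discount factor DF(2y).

1 1 9529/10000
2 2 9219/10000
3 3 2283/2500
DF(2y) = 9219/10000 ≈ 0.921900

step 1 [1y] bond c/1=1/50: DF=(485979/500000 − 1/50·(0))/(1+1/50) = 9529/10000 ≈ 0.952900
step 2 [2y] swap r/1=781/18748: DF=(1 − 781/18748·(0.952900))/(1+781/18748) = 9219/10000 ≈ 0.921900
step 3 [3y] bond c/1=21/400: DF=(105957/100000 − 21/400·(0.952900+0.921900))/(1+21/400) = 2283/2500 ≈ 0.913200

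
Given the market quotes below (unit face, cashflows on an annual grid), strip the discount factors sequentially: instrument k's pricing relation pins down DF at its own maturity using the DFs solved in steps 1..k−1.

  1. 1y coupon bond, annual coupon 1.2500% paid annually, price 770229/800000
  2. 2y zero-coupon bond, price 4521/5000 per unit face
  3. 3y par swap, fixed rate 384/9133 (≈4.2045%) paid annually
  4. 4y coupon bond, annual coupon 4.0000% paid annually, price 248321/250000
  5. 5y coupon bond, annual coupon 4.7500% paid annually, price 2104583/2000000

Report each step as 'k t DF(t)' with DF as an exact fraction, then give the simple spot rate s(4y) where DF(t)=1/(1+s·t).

1 1 9509/10000
2 2 4521/5000
3 3 553/625
4 4 8497/10000
5 5 4209/5000
s(4y) = (1/(8497/10000) − 1)/(4) = 1503/33988 ≈ 4.4221%

step 1 [1y] bond c/1=1/80: DF=(770229/800000 − 1/80·(0))/(1+1/80) = 9509/10000 ≈ 0.950900
step 2 [2y] zero: DF = P = 4521/5000 ≈ 0.904200
step 3 [3y] swap r/1=384/9133: DF=(1 − 384/9133·(0.950900+0.904200))/(1+384/9133) = 553/625 ≈ 0.884800
step 4 [4y] bond c/1=1/25: DF=(248321/250000 − 1/25·(0.950900+0.904200+0.884800))/(1+1/25) = 8497/10000 ≈ 0.849700
step 5 [5y] bond c/1=19/400: DF=(2104583/2000000 − 19/400·(0.950900+0.904200+0.884800+0.849700))/(1+19/400) = 4209/5000 ≈ 0.841800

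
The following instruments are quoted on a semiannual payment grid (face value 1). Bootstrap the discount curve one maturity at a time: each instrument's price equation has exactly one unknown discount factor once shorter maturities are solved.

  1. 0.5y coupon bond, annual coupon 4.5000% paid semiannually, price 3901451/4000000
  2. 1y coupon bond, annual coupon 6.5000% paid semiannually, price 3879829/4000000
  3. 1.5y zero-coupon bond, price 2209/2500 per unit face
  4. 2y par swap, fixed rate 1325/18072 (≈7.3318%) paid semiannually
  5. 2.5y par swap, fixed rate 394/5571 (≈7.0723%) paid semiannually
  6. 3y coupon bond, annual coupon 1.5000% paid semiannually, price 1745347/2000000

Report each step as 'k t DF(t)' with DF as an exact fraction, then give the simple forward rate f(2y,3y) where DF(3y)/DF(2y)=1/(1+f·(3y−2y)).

1 1/2 9539/10000
2 1 4547/5000
3 3/2 2209/2500
4 2 347/400
5 5/2 1053/1250
6 3 833/1000
f(2y,3y) = ((347/400)/(833/1000) − 1)/(1) = 69/1666 ≈ 4.1417%

step 1 [0.5y] bond c/2=9/400: DF=(3901451/4000000 − 9/400·(0))/(1+9/400) = 9539/10000 ≈ 0.953900
step 2 [1y] bond c/2=13/400: DF=(3879829/4000000 − 13/400·(0.953900))/(1+13/400) = 4547/5000 ≈ 0.909400
step 3 [1.5y] zero: DF = P = 2209/2500 ≈ 0.883600
step 4 [2y] swap r/2=1325/36144: DF=(1 − 1325/36144·(0.953900+0.909400+0.883600))/(1+1325/36144) = 347/400 ≈ 0.867500
step 5 [2.5y] swap r/2=197/5571: DF=(1 − 197/5571·(0.953900+0.909400+0.883600+0.867500))/(1+197/5571) = 1053/1250 ≈ 0.842400
step 6 [3y] bond c/2=3/400: DF=(1745347/2000000 − 3/400·(0.953900+0.909400+0.883600+0.867500+0.842400))/(1+3/400) = 833/1000 ≈ 0.833000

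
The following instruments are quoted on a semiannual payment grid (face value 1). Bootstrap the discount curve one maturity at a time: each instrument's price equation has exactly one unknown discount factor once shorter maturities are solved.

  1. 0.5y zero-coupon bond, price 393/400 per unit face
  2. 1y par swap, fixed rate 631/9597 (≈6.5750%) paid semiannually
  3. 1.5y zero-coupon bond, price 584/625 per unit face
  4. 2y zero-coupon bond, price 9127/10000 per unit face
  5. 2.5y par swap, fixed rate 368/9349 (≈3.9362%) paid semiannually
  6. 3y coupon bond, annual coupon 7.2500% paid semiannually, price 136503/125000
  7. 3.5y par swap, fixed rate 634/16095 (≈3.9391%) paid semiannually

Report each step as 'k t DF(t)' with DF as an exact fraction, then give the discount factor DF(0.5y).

1 1/2 393/400
2 1 9369/10000
3 3/2 584/625
4 2 9127/10000
5 5/2 227/250
6 3 8903/10000
7 7/2 2183/2500
DF(0.5y) = 393/400 ≈ 0.982500

step 1 [0.5y] zero: DF = P = 393/400 ≈ 0.982500
step 2 [1y] swap r/2=631/19194: DF=(1 − 631/19194·(0.982500))/(1+631/19194) = 9369/10000 ≈ 0.936900
step 3 [1.5y] zero: DF = P = 584/625 ≈ 0.934400
step 4 [2y] zero: DF = P = 9127/10000 ≈ 0.912700
step 5 [2.5y] swap r/2=184/9349: DF=(1 − 184/9349·(0.982500+0.936900+0.934400+0.912700))/(1+184/9349) = 227/250 ≈ 0.908000
step 6 [3y] bond c/2=29/800: DF=(136503/125000 − 29/800·(0.982500+0.936900+0.934400+0.912700+0.908000))/(1+29/800) = 8903/10000 ≈ 0.890300
step 7 [3.5y] swap r/2=317/16095: DF=(1 − 317/16095·(0.982500+0.936900+0.934400+0.912700+0.908000+0.890300))/(1+317/16095) = 2183/2500 ≈ 0.873200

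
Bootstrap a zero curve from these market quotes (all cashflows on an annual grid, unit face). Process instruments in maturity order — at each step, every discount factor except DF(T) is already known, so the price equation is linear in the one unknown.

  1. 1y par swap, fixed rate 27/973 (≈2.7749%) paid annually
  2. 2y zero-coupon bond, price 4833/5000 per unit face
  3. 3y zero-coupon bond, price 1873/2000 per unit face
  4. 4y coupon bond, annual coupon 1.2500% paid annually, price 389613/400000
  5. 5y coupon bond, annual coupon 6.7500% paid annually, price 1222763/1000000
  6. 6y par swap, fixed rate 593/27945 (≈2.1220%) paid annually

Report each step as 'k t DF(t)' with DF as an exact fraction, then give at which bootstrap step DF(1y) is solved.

step 1 [1y] swap r/1=27/973: DF=(1 − 27/973·(0))/(1+27/973) = 973/1000 ≈ 0.973000
step 2 [2y] zero: DF = P = 4833/5000 ≈ 0.966600
step 3 [3y] zero: DF = P = 1873/2000 ≈ 0.936500
step 4 [4y] bond c/1=1/80: DF=(389613/400000 − 1/80·(0.973000+0.966600+0.936500))/(1+1/80) = 1853/2000 ≈ 0.926500
step 5 [5y] bond c/1=27/400: DF=(1222763/1000000 − 27/400·(0.973000+0.966600+0.936500+0.926500))/(1+27/400) = 181/200 ≈ 0.905000
step 6 [6y] swap r/1=593/27945: DF=(1 − 593/27945·(0.973000+0.966600+0.936500+0.926500+0.905000))/(1+593/27945) = 4407/5000 ≈ 0.881400

1 1 973/1000
2 2 4833/5000
3 3 1873/2000
4 4 1853/2000
5 5 181/200
6 6 4407/5000
DF(1y) is solved at step 1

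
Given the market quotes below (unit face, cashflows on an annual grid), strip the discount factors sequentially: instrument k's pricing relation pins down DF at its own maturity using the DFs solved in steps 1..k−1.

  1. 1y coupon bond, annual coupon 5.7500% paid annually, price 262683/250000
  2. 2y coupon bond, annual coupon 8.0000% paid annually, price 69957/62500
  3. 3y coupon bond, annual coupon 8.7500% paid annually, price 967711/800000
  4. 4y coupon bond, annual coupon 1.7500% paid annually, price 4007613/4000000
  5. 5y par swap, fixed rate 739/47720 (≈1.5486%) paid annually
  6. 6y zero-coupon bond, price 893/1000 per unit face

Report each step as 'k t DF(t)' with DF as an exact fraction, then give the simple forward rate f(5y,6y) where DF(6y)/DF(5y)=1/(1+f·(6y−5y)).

1 1 621/625
2 2 2407/2500
3 3 9549/10000
4 4 4673/5000
5 5 9261/10000
6 6 893/1000
f(5y,6y) = ((9261/10000)/(893/1000) − 1)/(1) = 331/8930 ≈ 3.7066%

step 1 [1y] bond c/1=23/400: DF=(262683/250000 − 23/400·(0))/(1+23/400) = 621/625 ≈ 0.993600
step 2 [2y] bond c/1=2/25: DF=(69957/62500 − 2/25·(0.993600))/(1+2/25) = 2407/2500 ≈ 0.962800
step 3 [3y] bond c/1=7/80: DF=(967711/800000 − 7/80·(0.993600+0.962800))/(1+7/80) = 9549/10000 ≈ 0.954900
step 4 [4y] bond c/1=7/400: DF=(4007613/4000000 − 7/400·(0.993600+0.962800+0.954900))/(1+7/400) = 4673/5000 ≈ 0.934600
step 5 [5y] swap r/1=739/47720: DF=(1 − 739/47720·(0.993600+0.962800+0.954900+0.934600))/(1+739/47720) = 9261/10000 ≈ 0.926100
step 6 [6y] zero: DF = P = 893/1000 ≈ 0.893000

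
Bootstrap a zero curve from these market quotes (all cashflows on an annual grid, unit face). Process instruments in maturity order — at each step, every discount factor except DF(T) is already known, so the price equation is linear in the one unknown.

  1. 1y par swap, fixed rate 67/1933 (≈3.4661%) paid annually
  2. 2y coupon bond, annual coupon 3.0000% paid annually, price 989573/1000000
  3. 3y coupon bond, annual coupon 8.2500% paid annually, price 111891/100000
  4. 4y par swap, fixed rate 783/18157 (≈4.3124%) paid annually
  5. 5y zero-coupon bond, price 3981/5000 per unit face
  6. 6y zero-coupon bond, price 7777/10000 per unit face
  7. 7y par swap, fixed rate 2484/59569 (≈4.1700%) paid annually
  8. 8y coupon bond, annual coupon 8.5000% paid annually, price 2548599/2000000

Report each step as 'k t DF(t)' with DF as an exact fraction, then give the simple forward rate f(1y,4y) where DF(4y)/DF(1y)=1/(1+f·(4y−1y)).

1 1 1933/2000
2 2 4663/5000
3 3 8889/10000
4 4 4217/5000
5 5 3981/5000
6 6 7777/10000
7 7 1879/2500
8 8 3539/5000
f(1y,4y) = ((1933/2000)/(4217/5000) − 1)/(3) = 1231/25302 ≈ 4.8652%

step 1 [1y] swap r/1=67/1933: DF=(1 − 67/1933·(0))/(1+67/1933) = 1933/2000 ≈ 0.966500
step 2 [2y] bond c/1=3/100: DF=(989573/1000000 − 3/100·(0.966500))/(1+3/100) = 4663/5000 ≈ 0.932600
step 3 [3y] bond c/1=33/400: DF=(111891/100000 − 33/400·(0.966500+0.932600))/(1+33/400) = 8889/10000 ≈ 0.888900
step 4 [4y] swap r/1=783/18157: DF=(1 − 783/18157·(0.966500+0.932600+0.888900))/(1+783/18157) = 4217/5000 ≈ 0.843400
step 5 [5y] zero: DF = P = 3981/5000 ≈ 0.796200
step 6 [6y] zero: DF = P = 7777/10000 ≈ 0.777700
step 7 [7y] swap r/1=2484/59569: DF=(1 − 2484/59569·(0.966500+0.932600+0.888900+0.843400+0.796200+0.777700))/(1+2484/59569) = 1879/2500 ≈ 0.751600
step 8 [8y] bond c/1=17/200: DF=(2548599/2000000 − 17/200·(0.966500+0.932600+0.888900+0.843400+0.796200+0.777700+0.751600))/(1+17/200) = 3539/5000 ≈ 0.707800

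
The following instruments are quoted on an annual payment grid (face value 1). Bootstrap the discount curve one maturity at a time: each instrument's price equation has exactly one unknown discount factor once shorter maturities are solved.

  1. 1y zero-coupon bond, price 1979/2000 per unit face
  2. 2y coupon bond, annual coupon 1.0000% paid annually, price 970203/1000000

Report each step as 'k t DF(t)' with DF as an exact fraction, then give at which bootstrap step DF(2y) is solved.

step 1 [1y] zero: DF = P = 1979/2000 ≈ 0.989500
step 2 [2y] bond c/1=1/100: DF=(970203/1000000 − 1/100·(0.989500))/(1+1/100) = 2377/2500 ≈ 0.950800

1 1 1979/2000
2 2 2377/2500
DF(2y) is solved at step 2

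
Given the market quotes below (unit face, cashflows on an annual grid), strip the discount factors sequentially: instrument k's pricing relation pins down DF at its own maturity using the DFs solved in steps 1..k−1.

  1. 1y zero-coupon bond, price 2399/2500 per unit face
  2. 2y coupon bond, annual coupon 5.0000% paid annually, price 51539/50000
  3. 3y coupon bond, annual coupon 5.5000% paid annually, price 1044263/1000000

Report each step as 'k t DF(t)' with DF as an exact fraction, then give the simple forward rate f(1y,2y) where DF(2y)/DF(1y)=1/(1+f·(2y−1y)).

1 1 2399/2500
2 2 117/125
3 3 891/1000
f(1y,2y) = ((2399/2500)/(117/125) − 1)/(1) = 59/2340 ≈ 2.5214%

step 1 [1y] zero: DF = P = 2399/2500 ≈ 0.959600
step 2 [2y] bond c/1=1/20: DF=(51539/50000 − 1/20·(0.959600))/(1+1/20) = 117/125 ≈ 0.936000
step 3 [3y] bond c/1=11/200: DF=(1044263/1000000 − 11/200·(0.959600+0.936000))/(1+11/200) = 891/1000 ≈ 0.891000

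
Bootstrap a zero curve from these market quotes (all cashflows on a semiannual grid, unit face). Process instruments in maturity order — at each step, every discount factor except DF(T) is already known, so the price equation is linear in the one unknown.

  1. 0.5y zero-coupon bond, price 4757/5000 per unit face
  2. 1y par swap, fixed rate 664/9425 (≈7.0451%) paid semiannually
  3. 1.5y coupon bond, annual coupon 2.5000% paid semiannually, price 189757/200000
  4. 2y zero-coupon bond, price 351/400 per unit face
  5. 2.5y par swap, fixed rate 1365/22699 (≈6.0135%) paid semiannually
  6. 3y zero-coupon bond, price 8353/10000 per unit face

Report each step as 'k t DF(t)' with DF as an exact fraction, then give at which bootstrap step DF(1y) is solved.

step 1 [0.5y] zero: DF = P = 4757/5000 ≈ 0.951400
step 2 [1y] swap r/2=332/9425: DF=(1 − 332/9425·(0.951400))/(1+332/9425) = 1167/1250 ≈ 0.933600
step 3 [1.5y] bond c/2=1/80: DF=(189757/200000 − 1/80·(0.951400+0.933600))/(1+1/80) = 4569/5000 ≈ 0.913800
step 4 [2y] zero: DF = P = 351/400 ≈ 0.877500
step 5 [2.5y] swap r/2=1365/45398: DF=(1 − 1365/45398·(0.951400+0.933600+0.913800+0.877500))/(1+1365/45398) = 1727/2000 ≈ 0.863500
step 6 [3y] zero: DF = P = 8353/10000 ≈ 0.835300

1 1/2 4757/5000
2 1 1167/1250
3 3/2 4569/5000
4 2 351/400
5 5/2 1727/2000
6 3 8353/10000
DF(1y) is solved at step 2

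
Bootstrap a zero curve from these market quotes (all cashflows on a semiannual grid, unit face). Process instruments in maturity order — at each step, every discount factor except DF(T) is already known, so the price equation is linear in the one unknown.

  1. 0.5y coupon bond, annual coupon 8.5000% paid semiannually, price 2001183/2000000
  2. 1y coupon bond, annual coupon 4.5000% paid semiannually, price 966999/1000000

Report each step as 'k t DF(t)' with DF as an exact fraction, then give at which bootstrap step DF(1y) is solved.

1 1/2 4799/5000
2 1 4623/5000
DF(1y) is solved at step 2

step 1 [0.5y] bond c/2=17/400: DF=(2001183/2000000 − 17/400·(0))/(1+17/400) = 4799/5000 ≈ 0.959800
step 2 [1y] bond c/2=9/400: DF=(966999/1000000 − 9/400·(0.959800))/(1+9/400) = 4623/5000 ≈ 0.924600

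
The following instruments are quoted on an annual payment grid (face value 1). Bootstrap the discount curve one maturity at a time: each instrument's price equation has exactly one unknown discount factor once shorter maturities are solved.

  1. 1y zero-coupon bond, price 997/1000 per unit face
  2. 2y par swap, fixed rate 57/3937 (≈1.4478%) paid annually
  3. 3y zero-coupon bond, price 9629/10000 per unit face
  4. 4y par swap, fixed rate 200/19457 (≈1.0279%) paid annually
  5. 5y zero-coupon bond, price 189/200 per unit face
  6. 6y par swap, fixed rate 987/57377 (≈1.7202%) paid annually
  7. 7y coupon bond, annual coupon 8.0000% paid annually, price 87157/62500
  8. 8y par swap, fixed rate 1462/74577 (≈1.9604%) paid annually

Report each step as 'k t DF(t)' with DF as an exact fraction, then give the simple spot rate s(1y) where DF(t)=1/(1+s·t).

step 1 [1y] zero: DF = P = 997/1000 ≈ 0.997000
step 2 [2y] swap r/1=57/3937: DF=(1 − 57/3937·(0.997000))/(1+57/3937) = 1943/2000 ≈ 0.971500
step 3 [3y] zero: DF = P = 9629/10000 ≈ 0.962900
step 4 [4y] swap r/1=200/19457: DF=(1 − 200/19457·(0.997000+0.971500+0.962900))/(1+200/19457) = 24/25 ≈ 0.960000
step 5 [5y] zero: DF = P = 189/200 ≈ 0.945000
step 6 [6y] swap r/1=987/57377: DF=(1 − 987/57377·(0.997000+0.971500+0.962900+0.960000+0.945000))/(1+987/57377) = 9013/10000 ≈ 0.901300
step 7 [7y] bond c/1=2/25: DF=(87157/62500 − 2/25·(0.997000+0.971500+0.962900+0.960000+0.945000+0.901300))/(1+2/25) = 4331/5000 ≈ 0.866200
step 8 [8y] swap r/1=1462/74577: DF=(1 − 1462/74577·(0.997000+0.971500+0.962900+0.960000+0.945000+0.901300+0.866200))/(1+1462/74577) = 4269/5000 ≈ 0.853800

1 1 997/1000
2 2 1943/2000
3 3 9629/10000
4 4 24/25
5 5 189/200
6 6 9013/10000
7 7 4331/5000
8 8 4269/5000
s(1y) = (1/(997/1000) − 1)/(1) = 3/997 ≈ 0.3009%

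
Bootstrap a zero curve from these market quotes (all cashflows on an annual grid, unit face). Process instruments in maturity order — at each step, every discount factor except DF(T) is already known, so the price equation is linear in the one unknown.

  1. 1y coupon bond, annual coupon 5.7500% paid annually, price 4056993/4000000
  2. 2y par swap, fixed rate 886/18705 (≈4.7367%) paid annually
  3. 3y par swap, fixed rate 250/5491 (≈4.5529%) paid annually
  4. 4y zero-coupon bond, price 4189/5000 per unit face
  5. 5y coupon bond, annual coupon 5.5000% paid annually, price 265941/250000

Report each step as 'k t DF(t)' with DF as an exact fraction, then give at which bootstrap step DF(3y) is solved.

1 1 9591/10000
2 2 4557/5000
3 3 7/8
4 4 4189/5000
5 5 1643/2000
DF(3y) is solved at step 3

step 1 [1y] bond c/1=23/400: DF=(4056993/4000000 − 23/400·(0))/(1+23/400) = 9591/10000 ≈ 0.959100
step 2 [2y] swap r/1=886/18705: DF=(1 − 886/18705·(0.959100))/(1+886/18705) = 4557/5000 ≈ 0.911400
step 3 [3y] swap r/1=250/5491: DF=(1 − 250/5491·(0.959100+0.911400))/(1+250/5491) = 7/8 ≈ 0.875000
step 4 [4y] zero: DF = P = 4189/5000 ≈ 0.837800
step 5 [5y] bond c/1=11/200: DF=(265941/250000 − 11/200·(0.959100+0.911400+0.875000+0.837800))/(1+11/200) = 1643/2000 ≈ 0.821500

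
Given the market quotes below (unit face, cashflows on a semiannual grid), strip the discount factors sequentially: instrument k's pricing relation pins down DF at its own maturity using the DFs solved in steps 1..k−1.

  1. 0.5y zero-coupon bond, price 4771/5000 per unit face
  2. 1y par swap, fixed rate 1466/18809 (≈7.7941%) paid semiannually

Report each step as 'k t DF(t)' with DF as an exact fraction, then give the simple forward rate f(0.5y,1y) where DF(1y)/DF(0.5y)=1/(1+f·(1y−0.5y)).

step 1 [0.5y] zero: DF = P = 4771/5000 ≈ 0.954200
step 2 [1y] swap r/2=733/18809: DF=(1 − 733/18809·(0.954200))/(1+733/18809) = 9267/10000 ≈ 0.926700

1 1/2 4771/5000
2 1 9267/10000
f(0.5y,1y) = ((4771/5000)/(9267/10000) − 1)/(1/2) = 550/9267 ≈ 5.9350%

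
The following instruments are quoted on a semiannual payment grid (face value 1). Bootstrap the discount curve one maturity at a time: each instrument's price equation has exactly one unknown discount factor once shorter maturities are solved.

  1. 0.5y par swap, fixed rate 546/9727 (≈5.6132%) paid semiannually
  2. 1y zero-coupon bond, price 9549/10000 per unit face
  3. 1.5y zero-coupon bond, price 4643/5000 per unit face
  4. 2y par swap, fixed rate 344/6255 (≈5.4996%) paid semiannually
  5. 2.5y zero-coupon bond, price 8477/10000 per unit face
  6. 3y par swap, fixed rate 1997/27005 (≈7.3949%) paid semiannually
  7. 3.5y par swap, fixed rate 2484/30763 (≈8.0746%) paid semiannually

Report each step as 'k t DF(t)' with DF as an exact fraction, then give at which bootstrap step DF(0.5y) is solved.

1 1/2 9727/10000
2 1 9549/10000
3 3/2 4643/5000
4 2 1121/1250
5 5/2 8477/10000
6 3 8003/10000
7 7/2 1879/2500
DF(0.5y) is solved at step 1

step 1 [0.5y] swap r/2=273/9727: DF=(1 − 273/9727·(0))/(1+273/9727) = 9727/10000 ≈ 0.972700
step 2 [1y] zero: DF = P = 9549/10000 ≈ 0.954900
step 3 [1.5y] zero: DF = P = 4643/5000 ≈ 0.928600
step 4 [2y] swap r/2=172/6255: DF=(1 − 172/6255·(0.972700+0.954900+0.928600))/(1+172/6255) = 1121/1250 ≈ 0.896800
step 5 [2.5y] zero: DF = P = 8477/10000 ≈ 0.847700
step 6 [3y] swap r/2=1997/54010: DF=(1 − 1997/54010·(0.972700+0.954900+0.928600+0.896800+0.847700))/(1+1997/54010) = 8003/10000 ≈ 0.800300
step 7 [3.5y] swap r/2=1242/30763: DF=(1 − 1242/30763·(0.972700+0.954900+0.928600+0.896800+0.847700+0.800300))/(1+1242/30763) = 1879/2500 ≈ 0.751600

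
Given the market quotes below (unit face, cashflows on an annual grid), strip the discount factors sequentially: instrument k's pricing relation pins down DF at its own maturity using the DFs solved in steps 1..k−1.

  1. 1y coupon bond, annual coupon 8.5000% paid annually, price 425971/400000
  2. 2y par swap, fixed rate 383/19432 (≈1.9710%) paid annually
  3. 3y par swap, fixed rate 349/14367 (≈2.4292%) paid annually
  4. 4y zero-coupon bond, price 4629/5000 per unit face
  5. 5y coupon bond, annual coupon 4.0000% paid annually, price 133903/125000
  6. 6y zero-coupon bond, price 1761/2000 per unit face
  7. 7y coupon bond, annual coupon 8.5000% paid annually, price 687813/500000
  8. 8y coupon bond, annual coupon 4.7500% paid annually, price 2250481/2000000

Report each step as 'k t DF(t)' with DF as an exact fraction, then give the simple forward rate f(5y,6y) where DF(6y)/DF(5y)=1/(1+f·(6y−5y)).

1 1 1963/2000
2 2 9617/10000
3 3 4651/5000
4 4 4629/5000
5 5 8839/10000
6 6 1761/2000
7 7 104/125
8 8 3921/5000
f(5y,6y) = ((8839/10000)/(1761/2000) − 1)/(1) = 34/8805 ≈ 0.3861%

step 1 [1y] bond c/1=17/200: DF=(425971/400000 − 17/200·(0))/(1+17/200) = 1963/2000 ≈ 0.981500
step 2 [2y] swap r/1=383/19432: DF=(1 − 383/19432·(0.981500))/(1+383/19432) = 9617/10000 ≈ 0.961700
step 3 [3y] swap r/1=349/14367: DF=(1 − 349/14367·(0.981500+0.961700))/(1+349/14367) = 4651/5000 ≈ 0.930200
step 4 [4y] zero: DF = P = 4629/5000 ≈ 0.925800
step 5 [5y] bond c/1=1/25: DF=(133903/125000 − 1/25·(0.981500+0.961700+0.930200+0.925800))/(1+1/25) = 8839/10000 ≈ 0.883900
step 6 [6y] zero: DF = P = 1761/2000 ≈ 0.880500
step 7 [7y] bond c/1=17/200: DF=(687813/500000 − 17/200·(0.981500+0.961700+0.930200+0.925800+0.883900+0.880500))/(1+17/200) = 104/125 ≈ 0.832000
step 8 [8y] bond c/1=19/400: DF=(2250481/2000000 − 19/400·(0.981500+0.961700+0.930200+0.925800+0.883900+0.880500+0.832000))/(1+19/400) = 3921/5000 ≈ 0.784200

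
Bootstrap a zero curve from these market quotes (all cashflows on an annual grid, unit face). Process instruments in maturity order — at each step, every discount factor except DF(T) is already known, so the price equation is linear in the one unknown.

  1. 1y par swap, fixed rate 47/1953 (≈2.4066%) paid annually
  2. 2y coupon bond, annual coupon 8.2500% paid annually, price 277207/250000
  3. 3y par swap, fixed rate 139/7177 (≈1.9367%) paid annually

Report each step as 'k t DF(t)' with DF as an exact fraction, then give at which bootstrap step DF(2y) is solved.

1 1 1953/2000
2 2 9499/10000
3 3 2361/2500
DF(2y) is solved at step 2

step 1 [1y] swap r/1=47/1953: DF=(1 − 47/1953·(0))/(1+47/1953) = 1953/2000 ≈ 0.976500
step 2 [2y] bond c/1=33/400: DF=(277207/250000 − 33/400·(0.976500))/(1+33/400) = 9499/10000 ≈ 0.949900
step 3 [3y] swap r/1=139/7177: DF=(1 − 139/7177·(0.976500+0.949900))/(1+139/7177) = 2361/2500 ≈ 0.944400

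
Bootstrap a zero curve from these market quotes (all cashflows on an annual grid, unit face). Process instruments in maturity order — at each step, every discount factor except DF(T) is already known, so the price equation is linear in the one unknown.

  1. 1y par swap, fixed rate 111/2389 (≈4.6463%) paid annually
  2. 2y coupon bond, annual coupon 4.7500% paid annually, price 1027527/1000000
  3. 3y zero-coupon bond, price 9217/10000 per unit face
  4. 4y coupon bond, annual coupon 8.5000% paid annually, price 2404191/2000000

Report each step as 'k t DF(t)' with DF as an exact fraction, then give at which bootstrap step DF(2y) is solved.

step 1 [1y] swap r/1=111/2389: DF=(1 − 111/2389·(0))/(1+111/2389) = 2389/2500 ≈ 0.955600
step 2 [2y] bond c/1=19/400: DF=(1027527/1000000 − 19/400·(0.955600))/(1+19/400) = 586/625 ≈ 0.937600
step 3 [3y] zero: DF = P = 9217/10000 ≈ 0.921700
step 4 [4y] bond c/1=17/200: DF=(2404191/2000000 − 17/200·(0.955600+0.937600+0.921700))/(1+17/200) = 4437/5000 ≈ 0.887400

1 1 2389/2500
2 2 586/625
3 3 9217/10000
4 4 4437/5000
DF(2y) is solved at step 2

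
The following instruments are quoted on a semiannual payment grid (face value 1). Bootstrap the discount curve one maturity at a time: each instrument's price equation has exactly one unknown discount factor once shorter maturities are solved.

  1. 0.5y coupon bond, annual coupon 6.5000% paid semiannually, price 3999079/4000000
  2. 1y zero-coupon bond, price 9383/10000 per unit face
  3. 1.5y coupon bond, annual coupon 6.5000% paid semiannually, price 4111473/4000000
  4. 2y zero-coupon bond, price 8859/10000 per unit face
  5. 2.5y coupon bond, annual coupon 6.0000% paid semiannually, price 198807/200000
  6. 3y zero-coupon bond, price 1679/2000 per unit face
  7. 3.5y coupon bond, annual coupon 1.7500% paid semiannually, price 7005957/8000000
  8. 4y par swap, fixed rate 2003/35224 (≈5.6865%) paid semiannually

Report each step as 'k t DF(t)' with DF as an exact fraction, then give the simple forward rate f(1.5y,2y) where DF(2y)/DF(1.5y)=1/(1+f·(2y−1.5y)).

step 1 [0.5y] bond c/2=13/400: DF=(3999079/4000000 − 13/400·(0))/(1+13/400) = 9683/10000 ≈ 0.968300
step 2 [1y] zero: DF = P = 9383/10000 ≈ 0.938300
step 3 [1.5y] bond c/2=13/400: DF=(4111473/4000000 − 13/400·(0.968300+0.938300))/(1+13/400) = 1871/2000 ≈ 0.935500
step 4 [2y] zero: DF = P = 8859/10000 ≈ 0.885900
step 5 [2.5y] bond c/2=3/100: DF=(198807/200000 − 3/100·(0.968300+0.938300+0.935500+0.885900))/(1+3/100) = 1713/2000 ≈ 0.856500
step 6 [3y] zero: DF = P = 1679/2000 ≈ 0.839500
step 7 [3.5y] bond c/2=7/800: DF=(7005957/8000000 − 7/800·(0.968300+0.938300+0.935500+0.885900+0.856500+0.839500))/(1+7/800) = 8211/10000 ≈ 0.821100
step 8 [4y] swap r/2=2003/70448: DF=(1 − 2003/70448·(0.968300+0.938300+0.935500+0.885900+0.856500+0.839500+0.821100))/(1+2003/70448) = 7997/10000 ≈ 0.799700

1 1/2 9683/10000
2 1 9383/10000
3 3/2 1871/2000
4 2 8859/10000
5 5/2 1713/2000
6 3 1679/2000
7 7/2 8211/10000
8 4 7997/10000
f(1.5y,2y) = ((1871/2000)/(8859/10000) − 1)/(1/2) = 992/8859 ≈ 11.1977%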